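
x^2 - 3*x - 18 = (x - 6)*(x + 3)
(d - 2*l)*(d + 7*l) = d^2 + 5*d*l - 14*l^2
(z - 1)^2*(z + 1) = z^3 - z^2 - z + 1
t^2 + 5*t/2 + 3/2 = (t + 1)*(t + 3/2)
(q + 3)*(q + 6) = q^2 + 9*q + 18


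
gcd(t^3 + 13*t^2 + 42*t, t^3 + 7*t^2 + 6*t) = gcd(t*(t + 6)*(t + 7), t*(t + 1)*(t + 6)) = t^2 + 6*t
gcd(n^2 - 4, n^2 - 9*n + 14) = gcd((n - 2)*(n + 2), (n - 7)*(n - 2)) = n - 2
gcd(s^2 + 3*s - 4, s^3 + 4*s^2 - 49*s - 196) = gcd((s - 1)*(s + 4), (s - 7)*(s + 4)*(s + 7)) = s + 4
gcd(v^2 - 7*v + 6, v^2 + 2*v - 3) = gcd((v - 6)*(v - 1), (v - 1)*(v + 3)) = v - 1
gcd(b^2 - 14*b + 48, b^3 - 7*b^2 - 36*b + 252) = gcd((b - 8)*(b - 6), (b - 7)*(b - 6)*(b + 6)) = b - 6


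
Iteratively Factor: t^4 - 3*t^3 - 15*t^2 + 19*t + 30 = (t + 1)*(t^3 - 4*t^2 - 11*t + 30) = (t + 1)*(t + 3)*(t^2 - 7*t + 10) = (t - 5)*(t + 1)*(t + 3)*(t - 2)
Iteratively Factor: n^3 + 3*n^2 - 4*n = (n - 1)*(n^2 + 4*n) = (n - 1)*(n + 4)*(n)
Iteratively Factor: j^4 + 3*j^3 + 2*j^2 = (j)*(j^3 + 3*j^2 + 2*j) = j*(j + 1)*(j^2 + 2*j) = j*(j + 1)*(j + 2)*(j)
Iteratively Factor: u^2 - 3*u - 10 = (u - 5)*(u + 2)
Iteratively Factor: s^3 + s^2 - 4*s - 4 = (s - 2)*(s^2 + 3*s + 2) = (s - 2)*(s + 1)*(s + 2)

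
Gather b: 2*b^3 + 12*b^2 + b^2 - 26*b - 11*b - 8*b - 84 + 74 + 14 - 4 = 2*b^3 + 13*b^2 - 45*b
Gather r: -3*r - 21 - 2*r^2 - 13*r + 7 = -2*r^2 - 16*r - 14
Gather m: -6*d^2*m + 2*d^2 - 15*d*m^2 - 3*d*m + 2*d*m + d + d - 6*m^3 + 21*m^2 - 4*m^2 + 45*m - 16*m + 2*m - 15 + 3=2*d^2 + 2*d - 6*m^3 + m^2*(17 - 15*d) + m*(-6*d^2 - d + 31) - 12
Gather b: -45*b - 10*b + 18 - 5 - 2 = 11 - 55*b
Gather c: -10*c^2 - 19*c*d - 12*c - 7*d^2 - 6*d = -10*c^2 + c*(-19*d - 12) - 7*d^2 - 6*d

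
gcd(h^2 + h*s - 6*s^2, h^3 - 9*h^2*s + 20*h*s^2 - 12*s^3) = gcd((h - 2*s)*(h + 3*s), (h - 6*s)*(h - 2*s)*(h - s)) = -h + 2*s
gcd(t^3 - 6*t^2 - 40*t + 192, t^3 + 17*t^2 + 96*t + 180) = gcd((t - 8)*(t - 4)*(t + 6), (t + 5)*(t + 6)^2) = t + 6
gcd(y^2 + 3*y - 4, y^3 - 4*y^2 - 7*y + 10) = y - 1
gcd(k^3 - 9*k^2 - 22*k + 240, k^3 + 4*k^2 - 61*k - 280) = k^2 - 3*k - 40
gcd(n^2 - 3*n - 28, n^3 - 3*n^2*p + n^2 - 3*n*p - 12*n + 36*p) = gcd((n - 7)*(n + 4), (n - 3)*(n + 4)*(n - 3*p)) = n + 4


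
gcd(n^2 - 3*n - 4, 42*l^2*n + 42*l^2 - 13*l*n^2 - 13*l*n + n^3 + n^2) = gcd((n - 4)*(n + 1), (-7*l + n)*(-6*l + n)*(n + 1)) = n + 1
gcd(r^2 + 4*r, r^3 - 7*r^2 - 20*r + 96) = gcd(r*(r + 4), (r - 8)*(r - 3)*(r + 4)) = r + 4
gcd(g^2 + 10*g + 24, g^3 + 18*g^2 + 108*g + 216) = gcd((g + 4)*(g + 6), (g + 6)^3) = g + 6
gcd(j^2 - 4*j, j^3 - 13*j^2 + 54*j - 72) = j - 4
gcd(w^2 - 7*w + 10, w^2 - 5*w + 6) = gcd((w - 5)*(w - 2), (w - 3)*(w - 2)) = w - 2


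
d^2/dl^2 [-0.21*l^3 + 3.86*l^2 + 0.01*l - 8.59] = 7.72 - 1.26*l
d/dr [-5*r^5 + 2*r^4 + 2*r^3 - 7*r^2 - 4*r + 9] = -25*r^4 + 8*r^3 + 6*r^2 - 14*r - 4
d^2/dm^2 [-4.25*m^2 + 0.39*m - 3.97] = -8.50000000000000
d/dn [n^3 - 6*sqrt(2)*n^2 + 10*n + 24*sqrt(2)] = 3*n^2 - 12*sqrt(2)*n + 10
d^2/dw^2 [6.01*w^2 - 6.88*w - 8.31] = 12.0200000000000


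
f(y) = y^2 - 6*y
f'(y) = 2*y - 6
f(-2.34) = 19.52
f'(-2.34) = -10.68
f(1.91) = -7.81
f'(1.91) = -2.18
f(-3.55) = 33.90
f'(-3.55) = -13.10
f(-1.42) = 10.54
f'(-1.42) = -8.84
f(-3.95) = 39.30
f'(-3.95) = -13.90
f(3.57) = -8.68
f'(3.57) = 1.14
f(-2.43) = 20.48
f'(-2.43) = -10.86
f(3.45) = -8.80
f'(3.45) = 0.90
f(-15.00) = 315.00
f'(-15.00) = -36.00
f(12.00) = 72.00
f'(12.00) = 18.00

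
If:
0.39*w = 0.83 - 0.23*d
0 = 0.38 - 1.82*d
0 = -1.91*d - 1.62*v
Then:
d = 0.21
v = -0.25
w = 2.01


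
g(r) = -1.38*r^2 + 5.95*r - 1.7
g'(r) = 5.95 - 2.76*r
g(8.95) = -58.99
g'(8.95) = -18.75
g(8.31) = -47.55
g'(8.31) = -16.99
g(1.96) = 4.66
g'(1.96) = 0.54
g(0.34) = 0.16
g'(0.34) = 5.01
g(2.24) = 4.70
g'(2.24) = -0.23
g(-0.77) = -7.10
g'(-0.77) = 8.08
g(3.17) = 3.29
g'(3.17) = -2.80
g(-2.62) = -26.76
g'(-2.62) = 13.18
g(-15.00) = -401.45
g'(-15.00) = 47.35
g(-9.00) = -167.03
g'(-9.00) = 30.79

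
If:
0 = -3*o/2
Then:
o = 0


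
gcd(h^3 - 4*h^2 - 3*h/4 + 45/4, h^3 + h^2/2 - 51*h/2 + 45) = h^2 - 11*h/2 + 15/2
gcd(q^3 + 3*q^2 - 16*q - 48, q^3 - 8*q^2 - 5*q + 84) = q^2 - q - 12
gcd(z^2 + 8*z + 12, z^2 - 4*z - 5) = 1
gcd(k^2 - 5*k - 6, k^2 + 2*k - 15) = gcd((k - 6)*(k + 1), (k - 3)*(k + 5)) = 1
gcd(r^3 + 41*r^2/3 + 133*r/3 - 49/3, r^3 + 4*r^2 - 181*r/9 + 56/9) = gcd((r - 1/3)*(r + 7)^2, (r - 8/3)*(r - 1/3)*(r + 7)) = r^2 + 20*r/3 - 7/3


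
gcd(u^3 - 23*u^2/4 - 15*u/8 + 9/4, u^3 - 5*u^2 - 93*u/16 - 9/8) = u^2 - 21*u/4 - 9/2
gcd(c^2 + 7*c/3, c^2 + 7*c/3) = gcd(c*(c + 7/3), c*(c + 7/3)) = c^2 + 7*c/3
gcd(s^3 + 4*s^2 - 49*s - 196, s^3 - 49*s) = s^2 - 49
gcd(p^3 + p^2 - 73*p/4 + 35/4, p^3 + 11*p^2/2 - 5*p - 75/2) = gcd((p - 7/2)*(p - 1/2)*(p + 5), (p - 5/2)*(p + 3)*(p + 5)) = p + 5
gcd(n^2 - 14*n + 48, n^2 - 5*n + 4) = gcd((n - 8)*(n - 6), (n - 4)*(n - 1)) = 1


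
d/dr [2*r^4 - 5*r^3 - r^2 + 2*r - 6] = 8*r^3 - 15*r^2 - 2*r + 2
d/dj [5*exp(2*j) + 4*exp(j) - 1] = (10*exp(j) + 4)*exp(j)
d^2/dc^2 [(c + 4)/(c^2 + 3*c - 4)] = 2/(c^3 - 3*c^2 + 3*c - 1)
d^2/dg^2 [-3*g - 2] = 0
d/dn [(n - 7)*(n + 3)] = 2*n - 4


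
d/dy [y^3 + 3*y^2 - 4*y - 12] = 3*y^2 + 6*y - 4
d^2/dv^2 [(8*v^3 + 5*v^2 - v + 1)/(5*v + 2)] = 2*(200*v^3 + 240*v^2 + 96*v + 55)/(125*v^3 + 150*v^2 + 60*v + 8)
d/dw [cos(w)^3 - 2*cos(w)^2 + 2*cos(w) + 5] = (-3*cos(w)^2 + 4*cos(w) - 2)*sin(w)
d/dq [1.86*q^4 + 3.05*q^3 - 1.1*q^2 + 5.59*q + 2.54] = 7.44*q^3 + 9.15*q^2 - 2.2*q + 5.59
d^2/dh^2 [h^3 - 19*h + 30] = 6*h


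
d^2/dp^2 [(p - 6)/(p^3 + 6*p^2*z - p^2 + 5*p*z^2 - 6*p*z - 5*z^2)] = 2*((p - 6)*(3*p^2 + 12*p*z - 2*p + 5*z^2 - 6*z)^2 + (-3*p^2 - 12*p*z + 2*p - 5*z^2 + 6*z - (p - 6)*(3*p + 6*z - 1))*(p^3 + 6*p^2*z - p^2 + 5*p*z^2 - 6*p*z - 5*z^2))/(p^3 + 6*p^2*z - p^2 + 5*p*z^2 - 6*p*z - 5*z^2)^3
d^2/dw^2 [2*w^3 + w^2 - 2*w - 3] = 12*w + 2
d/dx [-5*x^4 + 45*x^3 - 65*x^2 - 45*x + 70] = -20*x^3 + 135*x^2 - 130*x - 45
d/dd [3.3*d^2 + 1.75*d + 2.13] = 6.6*d + 1.75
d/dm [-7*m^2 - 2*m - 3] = -14*m - 2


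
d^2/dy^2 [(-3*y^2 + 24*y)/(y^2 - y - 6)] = 6*(7*y^3 - 18*y^2 + 144*y - 84)/(y^6 - 3*y^5 - 15*y^4 + 35*y^3 + 90*y^2 - 108*y - 216)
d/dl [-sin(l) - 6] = -cos(l)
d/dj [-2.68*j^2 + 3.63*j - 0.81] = 3.63 - 5.36*j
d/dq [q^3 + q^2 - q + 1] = 3*q^2 + 2*q - 1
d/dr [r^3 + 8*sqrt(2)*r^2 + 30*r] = 3*r^2 + 16*sqrt(2)*r + 30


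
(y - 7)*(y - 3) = y^2 - 10*y + 21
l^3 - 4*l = l*(l - 2)*(l + 2)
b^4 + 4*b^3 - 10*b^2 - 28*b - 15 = (b - 3)*(b + 1)^2*(b + 5)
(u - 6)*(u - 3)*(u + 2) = u^3 - 7*u^2 + 36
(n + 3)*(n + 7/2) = n^2 + 13*n/2 + 21/2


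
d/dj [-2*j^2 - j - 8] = -4*j - 1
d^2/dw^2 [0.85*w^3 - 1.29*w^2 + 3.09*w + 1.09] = 5.1*w - 2.58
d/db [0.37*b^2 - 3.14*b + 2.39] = 0.74*b - 3.14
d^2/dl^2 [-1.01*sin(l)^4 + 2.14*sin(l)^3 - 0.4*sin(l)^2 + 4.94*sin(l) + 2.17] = 16.16*sin(l)^4 - 19.26*sin(l)^3 - 10.52*sin(l)^2 + 7.9*sin(l) - 0.8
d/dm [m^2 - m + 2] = 2*m - 1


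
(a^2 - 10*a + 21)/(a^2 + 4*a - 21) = (a - 7)/(a + 7)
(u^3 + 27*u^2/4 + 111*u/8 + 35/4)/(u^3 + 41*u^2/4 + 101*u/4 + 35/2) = (u + 7/2)/(u + 7)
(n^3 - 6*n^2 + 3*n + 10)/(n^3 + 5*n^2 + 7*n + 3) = (n^2 - 7*n + 10)/(n^2 + 4*n + 3)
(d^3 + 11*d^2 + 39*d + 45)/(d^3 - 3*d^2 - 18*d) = (d^2 + 8*d + 15)/(d*(d - 6))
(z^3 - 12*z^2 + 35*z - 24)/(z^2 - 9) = (z^2 - 9*z + 8)/(z + 3)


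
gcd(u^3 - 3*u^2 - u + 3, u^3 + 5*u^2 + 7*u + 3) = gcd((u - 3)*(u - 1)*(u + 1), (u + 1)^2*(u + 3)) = u + 1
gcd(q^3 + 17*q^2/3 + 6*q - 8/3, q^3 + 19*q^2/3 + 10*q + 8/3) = q^2 + 6*q + 8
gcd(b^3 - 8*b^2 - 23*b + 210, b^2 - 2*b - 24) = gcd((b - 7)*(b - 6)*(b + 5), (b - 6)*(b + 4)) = b - 6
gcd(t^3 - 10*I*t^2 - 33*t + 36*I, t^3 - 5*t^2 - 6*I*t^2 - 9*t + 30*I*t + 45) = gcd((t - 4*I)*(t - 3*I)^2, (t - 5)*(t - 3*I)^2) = t^2 - 6*I*t - 9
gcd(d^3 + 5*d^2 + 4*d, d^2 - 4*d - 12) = 1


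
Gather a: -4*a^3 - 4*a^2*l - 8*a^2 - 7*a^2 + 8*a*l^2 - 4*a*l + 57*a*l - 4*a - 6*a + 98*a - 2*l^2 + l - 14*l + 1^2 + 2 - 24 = -4*a^3 + a^2*(-4*l - 15) + a*(8*l^2 + 53*l + 88) - 2*l^2 - 13*l - 21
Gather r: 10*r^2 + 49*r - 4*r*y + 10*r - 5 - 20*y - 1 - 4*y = 10*r^2 + r*(59 - 4*y) - 24*y - 6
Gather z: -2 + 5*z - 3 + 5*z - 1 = 10*z - 6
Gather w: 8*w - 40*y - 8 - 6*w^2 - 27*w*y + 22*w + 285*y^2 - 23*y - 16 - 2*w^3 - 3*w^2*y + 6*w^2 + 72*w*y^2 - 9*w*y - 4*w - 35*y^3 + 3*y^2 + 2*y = -2*w^3 - 3*w^2*y + w*(72*y^2 - 36*y + 26) - 35*y^3 + 288*y^2 - 61*y - 24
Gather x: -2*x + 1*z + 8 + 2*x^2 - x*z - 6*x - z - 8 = 2*x^2 + x*(-z - 8)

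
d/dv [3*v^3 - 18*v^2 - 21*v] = 9*v^2 - 36*v - 21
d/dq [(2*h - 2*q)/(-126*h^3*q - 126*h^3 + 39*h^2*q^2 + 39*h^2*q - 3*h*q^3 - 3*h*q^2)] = 2*(42*h^2*q + 42*h^2 - 13*h*q^2 - 13*h*q + q^3 + q^2 + (h - q)*(42*h^2 - 26*h*q - 13*h + 3*q^2 + 2*q))/(3*h*(42*h^2*q + 42*h^2 - 13*h*q^2 - 13*h*q + q^3 + q^2)^2)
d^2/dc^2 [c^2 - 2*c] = 2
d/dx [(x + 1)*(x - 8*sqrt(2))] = 2*x - 8*sqrt(2) + 1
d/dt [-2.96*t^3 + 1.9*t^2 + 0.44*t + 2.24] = -8.88*t^2 + 3.8*t + 0.44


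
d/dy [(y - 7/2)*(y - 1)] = 2*y - 9/2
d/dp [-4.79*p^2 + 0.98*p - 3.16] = 0.98 - 9.58*p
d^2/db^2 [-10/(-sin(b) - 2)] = 10*(2*sin(b) + cos(b)^2 + 1)/(sin(b) + 2)^3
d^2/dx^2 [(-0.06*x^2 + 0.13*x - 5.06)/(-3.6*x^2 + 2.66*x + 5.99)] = (-8.88178419700125e-16*x^4 - 2.22048*x^3 + 401.22864*x^2 - 307.54728*x + 298.281048)/(46.656*x^6 - 103.4208*x^5 - 156.47472*x^4 + 325.340344*x^3 + 260.356548*x^2 - 286.323198*x - 214.921799)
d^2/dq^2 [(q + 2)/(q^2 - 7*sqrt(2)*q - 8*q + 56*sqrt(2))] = 2*((q + 2)*(-2*q + 8 + 7*sqrt(2))^2 + (-3*q + 6 + 7*sqrt(2))*(q^2 - 7*sqrt(2)*q - 8*q + 56*sqrt(2)))/(q^2 - 7*sqrt(2)*q - 8*q + 56*sqrt(2))^3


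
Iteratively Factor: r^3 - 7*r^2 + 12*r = (r - 3)*(r^2 - 4*r) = r*(r - 3)*(r - 4)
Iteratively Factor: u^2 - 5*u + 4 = (u - 1)*(u - 4)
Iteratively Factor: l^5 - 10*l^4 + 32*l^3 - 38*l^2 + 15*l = (l - 1)*(l^4 - 9*l^3 + 23*l^2 - 15*l) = (l - 3)*(l - 1)*(l^3 - 6*l^2 + 5*l) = (l - 5)*(l - 3)*(l - 1)*(l^2 - l) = l*(l - 5)*(l - 3)*(l - 1)*(l - 1)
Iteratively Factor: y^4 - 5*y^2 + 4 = (y + 1)*(y^3 - y^2 - 4*y + 4) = (y - 2)*(y + 1)*(y^2 + y - 2) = (y - 2)*(y + 1)*(y + 2)*(y - 1)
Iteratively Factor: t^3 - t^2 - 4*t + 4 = (t - 1)*(t^2 - 4) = (t - 2)*(t - 1)*(t + 2)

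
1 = 1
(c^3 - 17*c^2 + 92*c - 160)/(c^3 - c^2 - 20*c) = (c^2 - 12*c + 32)/(c*(c + 4))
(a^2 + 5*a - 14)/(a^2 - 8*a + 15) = (a^2 + 5*a - 14)/(a^2 - 8*a + 15)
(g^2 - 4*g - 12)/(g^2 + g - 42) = (g + 2)/(g + 7)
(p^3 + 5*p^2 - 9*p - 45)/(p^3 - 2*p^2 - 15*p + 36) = (p^2 + 8*p + 15)/(p^2 + p - 12)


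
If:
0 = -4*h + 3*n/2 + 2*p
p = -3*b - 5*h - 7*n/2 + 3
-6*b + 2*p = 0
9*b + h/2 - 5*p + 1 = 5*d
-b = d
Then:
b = 95/62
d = -95/62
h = 33/31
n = -102/31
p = 285/62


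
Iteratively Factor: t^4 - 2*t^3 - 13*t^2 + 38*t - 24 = (t - 1)*(t^3 - t^2 - 14*t + 24) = (t - 3)*(t - 1)*(t^2 + 2*t - 8) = (t - 3)*(t - 1)*(t + 4)*(t - 2)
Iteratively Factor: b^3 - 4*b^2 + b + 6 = (b - 2)*(b^2 - 2*b - 3) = (b - 3)*(b - 2)*(b + 1)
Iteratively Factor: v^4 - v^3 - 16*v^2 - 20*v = (v + 2)*(v^3 - 3*v^2 - 10*v) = (v - 5)*(v + 2)*(v^2 + 2*v) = (v - 5)*(v + 2)^2*(v)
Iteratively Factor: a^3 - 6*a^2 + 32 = (a - 4)*(a^2 - 2*a - 8) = (a - 4)*(a + 2)*(a - 4)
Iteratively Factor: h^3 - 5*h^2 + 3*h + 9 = (h + 1)*(h^2 - 6*h + 9) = (h - 3)*(h + 1)*(h - 3)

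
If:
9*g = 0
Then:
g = 0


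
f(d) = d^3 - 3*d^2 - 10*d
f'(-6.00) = 134.00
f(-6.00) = -264.00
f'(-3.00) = 35.00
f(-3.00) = -24.00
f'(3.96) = 13.28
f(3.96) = -24.55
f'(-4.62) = 81.75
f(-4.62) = -116.44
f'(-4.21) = 68.43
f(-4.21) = -85.69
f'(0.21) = -11.13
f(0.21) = -2.22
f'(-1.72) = 9.20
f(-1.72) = 3.24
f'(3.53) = 6.20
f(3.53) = -28.70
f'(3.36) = 3.71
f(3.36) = -29.54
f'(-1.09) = 0.10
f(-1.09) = 6.04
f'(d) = 3*d^2 - 6*d - 10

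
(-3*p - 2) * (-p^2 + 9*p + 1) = 3*p^3 - 25*p^2 - 21*p - 2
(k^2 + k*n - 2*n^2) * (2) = 2*k^2 + 2*k*n - 4*n^2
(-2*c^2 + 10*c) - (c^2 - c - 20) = -3*c^2 + 11*c + 20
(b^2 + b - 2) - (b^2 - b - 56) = 2*b + 54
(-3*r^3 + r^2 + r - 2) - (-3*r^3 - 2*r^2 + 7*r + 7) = 3*r^2 - 6*r - 9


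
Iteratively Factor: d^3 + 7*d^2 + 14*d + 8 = (d + 2)*(d^2 + 5*d + 4) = (d + 1)*(d + 2)*(d + 4)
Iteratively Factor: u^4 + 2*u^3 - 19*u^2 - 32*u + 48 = (u - 4)*(u^3 + 6*u^2 + 5*u - 12) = (u - 4)*(u + 3)*(u^2 + 3*u - 4) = (u - 4)*(u + 3)*(u + 4)*(u - 1)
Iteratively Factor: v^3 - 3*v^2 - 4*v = (v)*(v^2 - 3*v - 4) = v*(v - 4)*(v + 1)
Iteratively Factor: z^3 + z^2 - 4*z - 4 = (z + 2)*(z^2 - z - 2) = (z + 1)*(z + 2)*(z - 2)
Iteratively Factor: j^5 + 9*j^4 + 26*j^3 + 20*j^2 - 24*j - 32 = (j + 2)*(j^4 + 7*j^3 + 12*j^2 - 4*j - 16) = (j + 2)*(j + 4)*(j^3 + 3*j^2 - 4) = (j + 2)^2*(j + 4)*(j^2 + j - 2) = (j + 2)^3*(j + 4)*(j - 1)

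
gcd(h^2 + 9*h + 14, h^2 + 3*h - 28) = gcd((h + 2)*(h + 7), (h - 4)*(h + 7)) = h + 7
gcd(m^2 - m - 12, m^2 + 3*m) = m + 3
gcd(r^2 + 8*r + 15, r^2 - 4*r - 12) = 1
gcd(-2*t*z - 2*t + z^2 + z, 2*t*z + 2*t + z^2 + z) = z + 1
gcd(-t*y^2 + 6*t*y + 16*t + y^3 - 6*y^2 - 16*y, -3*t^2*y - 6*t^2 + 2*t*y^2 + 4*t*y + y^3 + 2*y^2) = -t*y - 2*t + y^2 + 2*y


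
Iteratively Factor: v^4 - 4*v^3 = (v)*(v^3 - 4*v^2) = v^2*(v^2 - 4*v) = v^3*(v - 4)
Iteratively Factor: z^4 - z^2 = (z)*(z^3 - z) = z^2*(z^2 - 1) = z^2*(z - 1)*(z + 1)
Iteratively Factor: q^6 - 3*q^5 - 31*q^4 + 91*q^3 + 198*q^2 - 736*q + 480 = (q - 2)*(q^5 - q^4 - 33*q^3 + 25*q^2 + 248*q - 240) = (q - 3)*(q - 2)*(q^4 + 2*q^3 - 27*q^2 - 56*q + 80) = (q - 3)*(q - 2)*(q - 1)*(q^3 + 3*q^2 - 24*q - 80) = (q - 5)*(q - 3)*(q - 2)*(q - 1)*(q^2 + 8*q + 16) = (q - 5)*(q - 3)*(q - 2)*(q - 1)*(q + 4)*(q + 4)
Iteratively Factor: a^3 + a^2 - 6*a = (a - 2)*(a^2 + 3*a) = (a - 2)*(a + 3)*(a)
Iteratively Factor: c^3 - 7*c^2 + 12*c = (c)*(c^2 - 7*c + 12) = c*(c - 3)*(c - 4)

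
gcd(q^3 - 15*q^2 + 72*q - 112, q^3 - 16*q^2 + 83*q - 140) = q^2 - 11*q + 28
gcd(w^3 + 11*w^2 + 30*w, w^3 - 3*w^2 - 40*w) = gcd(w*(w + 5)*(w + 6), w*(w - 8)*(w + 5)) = w^2 + 5*w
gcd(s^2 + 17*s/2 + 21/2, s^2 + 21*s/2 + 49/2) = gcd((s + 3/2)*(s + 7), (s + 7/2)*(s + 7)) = s + 7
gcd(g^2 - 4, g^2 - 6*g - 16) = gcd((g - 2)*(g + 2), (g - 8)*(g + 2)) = g + 2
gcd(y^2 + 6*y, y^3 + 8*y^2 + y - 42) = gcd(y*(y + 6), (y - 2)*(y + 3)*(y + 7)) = 1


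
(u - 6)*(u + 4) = u^2 - 2*u - 24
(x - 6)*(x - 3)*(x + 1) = x^3 - 8*x^2 + 9*x + 18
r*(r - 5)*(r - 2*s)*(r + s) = r^4 - r^3*s - 5*r^3 - 2*r^2*s^2 + 5*r^2*s + 10*r*s^2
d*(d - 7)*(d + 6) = d^3 - d^2 - 42*d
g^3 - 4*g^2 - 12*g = g*(g - 6)*(g + 2)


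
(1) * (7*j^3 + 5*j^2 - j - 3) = 7*j^3 + 5*j^2 - j - 3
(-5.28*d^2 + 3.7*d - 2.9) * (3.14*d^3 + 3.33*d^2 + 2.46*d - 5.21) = -16.5792*d^5 - 5.9644*d^4 - 9.7738*d^3 + 26.9538*d^2 - 26.411*d + 15.109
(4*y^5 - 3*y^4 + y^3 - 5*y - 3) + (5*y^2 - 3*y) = 4*y^5 - 3*y^4 + y^3 + 5*y^2 - 8*y - 3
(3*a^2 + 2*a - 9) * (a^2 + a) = 3*a^4 + 5*a^3 - 7*a^2 - 9*a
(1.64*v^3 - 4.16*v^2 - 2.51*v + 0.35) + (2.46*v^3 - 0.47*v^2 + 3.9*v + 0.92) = 4.1*v^3 - 4.63*v^2 + 1.39*v + 1.27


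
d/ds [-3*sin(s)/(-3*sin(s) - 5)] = 15*cos(s)/(3*sin(s) + 5)^2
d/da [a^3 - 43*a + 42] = 3*a^2 - 43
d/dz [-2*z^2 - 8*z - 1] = -4*z - 8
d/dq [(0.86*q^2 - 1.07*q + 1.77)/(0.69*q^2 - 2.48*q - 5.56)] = (-1.3945*q^2 - 12.0058*q + 10.3388)/(0.4761*q^4 - 3.4224*q^3 - 1.5224*q^2 + 27.5776*q + 30.9136)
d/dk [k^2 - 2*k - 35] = 2*k - 2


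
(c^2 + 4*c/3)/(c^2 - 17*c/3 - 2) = c*(3*c + 4)/(3*c^2 - 17*c - 6)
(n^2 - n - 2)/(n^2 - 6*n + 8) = (n + 1)/(n - 4)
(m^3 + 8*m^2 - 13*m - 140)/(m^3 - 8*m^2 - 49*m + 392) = (m^2 + m - 20)/(m^2 - 15*m + 56)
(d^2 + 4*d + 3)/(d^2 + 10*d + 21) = (d + 1)/(d + 7)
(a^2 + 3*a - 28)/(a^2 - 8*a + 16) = (a + 7)/(a - 4)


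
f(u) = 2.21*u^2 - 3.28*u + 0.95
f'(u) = 4.42*u - 3.28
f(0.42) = -0.04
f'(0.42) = -1.42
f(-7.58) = 152.79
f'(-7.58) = -36.78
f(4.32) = 28.02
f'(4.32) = 15.81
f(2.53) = 6.80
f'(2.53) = 7.90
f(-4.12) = 51.98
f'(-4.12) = -21.49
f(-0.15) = 1.49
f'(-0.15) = -3.94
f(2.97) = 10.70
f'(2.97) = 9.85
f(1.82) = 2.30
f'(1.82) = 4.76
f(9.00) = 150.44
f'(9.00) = 36.50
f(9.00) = 150.44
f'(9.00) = 36.50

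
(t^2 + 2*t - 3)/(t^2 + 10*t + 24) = (t^2 + 2*t - 3)/(t^2 + 10*t + 24)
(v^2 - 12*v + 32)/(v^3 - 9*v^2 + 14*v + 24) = (v - 8)/(v^2 - 5*v - 6)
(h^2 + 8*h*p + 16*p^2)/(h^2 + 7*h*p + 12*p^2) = (h + 4*p)/(h + 3*p)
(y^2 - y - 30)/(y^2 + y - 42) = (y + 5)/(y + 7)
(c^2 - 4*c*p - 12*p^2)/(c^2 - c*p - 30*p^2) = (c + 2*p)/(c + 5*p)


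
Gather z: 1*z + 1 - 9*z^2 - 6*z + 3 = -9*z^2 - 5*z + 4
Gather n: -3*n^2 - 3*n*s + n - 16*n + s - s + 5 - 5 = -3*n^2 + n*(-3*s - 15)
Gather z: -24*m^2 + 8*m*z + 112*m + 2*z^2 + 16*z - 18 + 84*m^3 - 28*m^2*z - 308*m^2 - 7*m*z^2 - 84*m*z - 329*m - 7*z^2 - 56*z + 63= 84*m^3 - 332*m^2 - 217*m + z^2*(-7*m - 5) + z*(-28*m^2 - 76*m - 40) + 45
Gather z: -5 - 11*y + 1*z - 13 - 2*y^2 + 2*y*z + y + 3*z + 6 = -2*y^2 - 10*y + z*(2*y + 4) - 12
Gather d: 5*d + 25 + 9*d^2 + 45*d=9*d^2 + 50*d + 25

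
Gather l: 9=9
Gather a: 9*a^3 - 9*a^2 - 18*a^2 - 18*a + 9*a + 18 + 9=9*a^3 - 27*a^2 - 9*a + 27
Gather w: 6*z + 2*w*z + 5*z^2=2*w*z + 5*z^2 + 6*z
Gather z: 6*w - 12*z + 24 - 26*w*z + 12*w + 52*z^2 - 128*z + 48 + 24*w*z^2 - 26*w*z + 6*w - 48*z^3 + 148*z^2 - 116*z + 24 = 24*w - 48*z^3 + z^2*(24*w + 200) + z*(-52*w - 256) + 96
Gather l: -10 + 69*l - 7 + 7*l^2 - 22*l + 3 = 7*l^2 + 47*l - 14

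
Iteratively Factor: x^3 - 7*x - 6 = (x + 1)*(x^2 - x - 6) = (x - 3)*(x + 1)*(x + 2)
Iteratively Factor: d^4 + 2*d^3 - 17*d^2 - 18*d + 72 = (d + 4)*(d^3 - 2*d^2 - 9*d + 18) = (d - 3)*(d + 4)*(d^2 + d - 6) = (d - 3)*(d + 3)*(d + 4)*(d - 2)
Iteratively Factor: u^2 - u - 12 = (u + 3)*(u - 4)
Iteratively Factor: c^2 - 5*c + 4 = (c - 4)*(c - 1)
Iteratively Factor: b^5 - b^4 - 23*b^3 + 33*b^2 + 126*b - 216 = (b + 4)*(b^4 - 5*b^3 - 3*b^2 + 45*b - 54) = (b - 2)*(b + 4)*(b^3 - 3*b^2 - 9*b + 27) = (b - 3)*(b - 2)*(b + 4)*(b^2 - 9) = (b - 3)^2*(b - 2)*(b + 4)*(b + 3)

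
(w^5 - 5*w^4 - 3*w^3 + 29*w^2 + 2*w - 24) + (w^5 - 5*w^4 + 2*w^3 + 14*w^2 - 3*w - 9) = 2*w^5 - 10*w^4 - w^3 + 43*w^2 - w - 33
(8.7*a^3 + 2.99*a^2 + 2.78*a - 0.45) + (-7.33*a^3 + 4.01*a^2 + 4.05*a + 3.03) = 1.37*a^3 + 7.0*a^2 + 6.83*a + 2.58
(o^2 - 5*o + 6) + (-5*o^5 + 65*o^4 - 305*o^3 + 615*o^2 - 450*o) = -5*o^5 + 65*o^4 - 305*o^3 + 616*o^2 - 455*o + 6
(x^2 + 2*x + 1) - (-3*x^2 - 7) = 4*x^2 + 2*x + 8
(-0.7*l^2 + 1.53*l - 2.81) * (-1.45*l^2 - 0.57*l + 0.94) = 1.015*l^4 - 1.8195*l^3 + 2.5444*l^2 + 3.0399*l - 2.6414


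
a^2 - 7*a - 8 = (a - 8)*(a + 1)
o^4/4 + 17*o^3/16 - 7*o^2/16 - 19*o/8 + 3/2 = (o/4 + 1)*(o - 1)*(o - 3/4)*(o + 2)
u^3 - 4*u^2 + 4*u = u*(u - 2)^2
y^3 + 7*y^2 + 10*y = y*(y + 2)*(y + 5)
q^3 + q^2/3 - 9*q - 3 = (q - 3)*(q + 1/3)*(q + 3)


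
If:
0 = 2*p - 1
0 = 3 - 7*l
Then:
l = 3/7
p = 1/2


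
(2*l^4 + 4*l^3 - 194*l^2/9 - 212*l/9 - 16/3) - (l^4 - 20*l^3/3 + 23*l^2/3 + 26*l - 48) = l^4 + 32*l^3/3 - 263*l^2/9 - 446*l/9 + 128/3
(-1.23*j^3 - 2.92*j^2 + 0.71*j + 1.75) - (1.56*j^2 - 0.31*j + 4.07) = -1.23*j^3 - 4.48*j^2 + 1.02*j - 2.32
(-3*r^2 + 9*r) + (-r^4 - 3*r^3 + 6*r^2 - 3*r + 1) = -r^4 - 3*r^3 + 3*r^2 + 6*r + 1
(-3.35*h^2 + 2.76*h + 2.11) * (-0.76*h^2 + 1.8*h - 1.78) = 2.546*h^4 - 8.1276*h^3 + 9.3274*h^2 - 1.1148*h - 3.7558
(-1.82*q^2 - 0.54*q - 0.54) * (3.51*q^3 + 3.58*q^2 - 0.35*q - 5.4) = -6.3882*q^5 - 8.411*q^4 - 3.1916*q^3 + 8.0838*q^2 + 3.105*q + 2.916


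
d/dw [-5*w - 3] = -5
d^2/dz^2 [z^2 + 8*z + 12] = 2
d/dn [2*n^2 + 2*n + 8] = 4*n + 2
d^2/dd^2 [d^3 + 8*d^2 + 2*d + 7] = 6*d + 16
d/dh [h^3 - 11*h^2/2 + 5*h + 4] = 3*h^2 - 11*h + 5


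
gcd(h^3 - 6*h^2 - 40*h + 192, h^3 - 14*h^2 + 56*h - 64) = h^2 - 12*h + 32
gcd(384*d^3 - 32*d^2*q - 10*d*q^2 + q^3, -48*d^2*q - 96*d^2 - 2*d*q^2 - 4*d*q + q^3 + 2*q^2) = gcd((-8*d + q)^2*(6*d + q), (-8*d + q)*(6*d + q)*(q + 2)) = -48*d^2 - 2*d*q + q^2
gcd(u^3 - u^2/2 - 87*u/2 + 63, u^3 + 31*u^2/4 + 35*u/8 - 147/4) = 1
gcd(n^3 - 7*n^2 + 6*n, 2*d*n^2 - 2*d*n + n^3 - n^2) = n^2 - n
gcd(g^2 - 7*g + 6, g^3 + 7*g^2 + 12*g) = 1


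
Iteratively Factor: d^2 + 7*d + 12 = (d + 3)*(d + 4)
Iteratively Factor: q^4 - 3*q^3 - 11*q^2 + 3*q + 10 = (q - 1)*(q^3 - 2*q^2 - 13*q - 10) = (q - 5)*(q - 1)*(q^2 + 3*q + 2) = (q - 5)*(q - 1)*(q + 1)*(q + 2)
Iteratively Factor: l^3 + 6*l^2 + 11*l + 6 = (l + 3)*(l^2 + 3*l + 2) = (l + 1)*(l + 3)*(l + 2)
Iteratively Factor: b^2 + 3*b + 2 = (b + 1)*(b + 2)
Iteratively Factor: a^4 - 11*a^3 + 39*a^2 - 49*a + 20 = (a - 1)*(a^3 - 10*a^2 + 29*a - 20) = (a - 5)*(a - 1)*(a^2 - 5*a + 4) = (a - 5)*(a - 1)^2*(a - 4)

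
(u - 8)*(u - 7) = u^2 - 15*u + 56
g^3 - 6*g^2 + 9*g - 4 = (g - 4)*(g - 1)^2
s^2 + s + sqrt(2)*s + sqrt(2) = (s + 1)*(s + sqrt(2))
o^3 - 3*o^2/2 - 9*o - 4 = (o - 4)*(o + 1/2)*(o + 2)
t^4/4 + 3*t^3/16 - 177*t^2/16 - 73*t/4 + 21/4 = (t/4 + 1/2)*(t - 7)*(t - 1/4)*(t + 6)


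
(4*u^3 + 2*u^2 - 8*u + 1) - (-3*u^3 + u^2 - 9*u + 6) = 7*u^3 + u^2 + u - 5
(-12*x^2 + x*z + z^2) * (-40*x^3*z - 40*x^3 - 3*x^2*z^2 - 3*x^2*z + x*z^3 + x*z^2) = 480*x^5*z + 480*x^5 - 4*x^4*z^2 - 4*x^4*z - 55*x^3*z^3 - 55*x^3*z^2 - 2*x^2*z^4 - 2*x^2*z^3 + x*z^5 + x*z^4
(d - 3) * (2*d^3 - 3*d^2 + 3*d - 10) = 2*d^4 - 9*d^3 + 12*d^2 - 19*d + 30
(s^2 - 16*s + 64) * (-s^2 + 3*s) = -s^4 + 19*s^3 - 112*s^2 + 192*s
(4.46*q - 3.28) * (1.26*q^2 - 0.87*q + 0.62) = 5.6196*q^3 - 8.013*q^2 + 5.6188*q - 2.0336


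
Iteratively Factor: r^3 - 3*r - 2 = (r - 2)*(r^2 + 2*r + 1) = (r - 2)*(r + 1)*(r + 1)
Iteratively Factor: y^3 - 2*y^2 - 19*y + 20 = (y + 4)*(y^2 - 6*y + 5) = (y - 1)*(y + 4)*(y - 5)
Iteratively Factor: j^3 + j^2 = (j + 1)*(j^2) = j*(j + 1)*(j)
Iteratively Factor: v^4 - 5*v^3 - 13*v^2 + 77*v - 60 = (v - 1)*(v^3 - 4*v^2 - 17*v + 60) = (v - 1)*(v + 4)*(v^2 - 8*v + 15) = (v - 3)*(v - 1)*(v + 4)*(v - 5)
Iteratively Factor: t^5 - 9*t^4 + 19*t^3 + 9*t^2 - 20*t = (t - 4)*(t^4 - 5*t^3 - t^2 + 5*t) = (t - 5)*(t - 4)*(t^3 - t) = (t - 5)*(t - 4)*(t + 1)*(t^2 - t) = t*(t - 5)*(t - 4)*(t + 1)*(t - 1)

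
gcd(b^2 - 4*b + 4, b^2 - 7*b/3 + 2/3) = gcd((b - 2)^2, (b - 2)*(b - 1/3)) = b - 2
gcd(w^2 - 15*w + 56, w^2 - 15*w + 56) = w^2 - 15*w + 56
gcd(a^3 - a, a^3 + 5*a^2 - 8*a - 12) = a + 1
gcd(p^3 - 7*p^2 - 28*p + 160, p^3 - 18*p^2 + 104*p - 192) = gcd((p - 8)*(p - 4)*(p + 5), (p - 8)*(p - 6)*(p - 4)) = p^2 - 12*p + 32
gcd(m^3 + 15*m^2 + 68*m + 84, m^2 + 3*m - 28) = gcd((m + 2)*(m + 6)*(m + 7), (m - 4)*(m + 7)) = m + 7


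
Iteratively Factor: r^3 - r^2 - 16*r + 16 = (r - 1)*(r^2 - 16) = (r - 1)*(r + 4)*(r - 4)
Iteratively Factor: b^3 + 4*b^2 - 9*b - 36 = (b + 3)*(b^2 + b - 12) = (b + 3)*(b + 4)*(b - 3)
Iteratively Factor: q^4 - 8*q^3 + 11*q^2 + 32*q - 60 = (q - 3)*(q^3 - 5*q^2 - 4*q + 20) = (q - 5)*(q - 3)*(q^2 - 4) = (q - 5)*(q - 3)*(q + 2)*(q - 2)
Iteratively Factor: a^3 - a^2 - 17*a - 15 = (a + 1)*(a^2 - 2*a - 15) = (a + 1)*(a + 3)*(a - 5)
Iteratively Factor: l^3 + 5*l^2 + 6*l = (l + 3)*(l^2 + 2*l) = (l + 2)*(l + 3)*(l)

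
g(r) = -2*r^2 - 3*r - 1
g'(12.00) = -51.00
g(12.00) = -325.00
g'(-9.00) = 33.00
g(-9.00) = -136.00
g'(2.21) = -11.84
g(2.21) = -17.40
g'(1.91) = -10.64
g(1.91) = -14.03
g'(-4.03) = 13.12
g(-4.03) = -21.39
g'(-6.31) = 22.24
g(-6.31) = -61.70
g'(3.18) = -15.72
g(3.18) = -30.76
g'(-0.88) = 0.52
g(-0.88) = 0.09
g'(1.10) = -7.40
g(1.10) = -6.72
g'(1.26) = -8.04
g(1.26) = -7.96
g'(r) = -4*r - 3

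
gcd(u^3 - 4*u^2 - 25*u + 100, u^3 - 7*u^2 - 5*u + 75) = u - 5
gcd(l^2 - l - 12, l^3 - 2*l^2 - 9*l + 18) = l + 3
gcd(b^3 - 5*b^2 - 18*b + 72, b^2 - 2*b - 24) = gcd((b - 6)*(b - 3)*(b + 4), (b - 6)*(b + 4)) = b^2 - 2*b - 24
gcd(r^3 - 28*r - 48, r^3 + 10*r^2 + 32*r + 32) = r^2 + 6*r + 8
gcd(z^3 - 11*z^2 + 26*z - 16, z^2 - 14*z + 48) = z - 8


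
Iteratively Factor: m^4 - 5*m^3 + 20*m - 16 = (m - 1)*(m^3 - 4*m^2 - 4*m + 16) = (m - 2)*(m - 1)*(m^2 - 2*m - 8) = (m - 2)*(m - 1)*(m + 2)*(m - 4)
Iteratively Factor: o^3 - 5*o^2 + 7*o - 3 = (o - 1)*(o^2 - 4*o + 3) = (o - 3)*(o - 1)*(o - 1)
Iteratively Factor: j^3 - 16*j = (j - 4)*(j^2 + 4*j) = j*(j - 4)*(j + 4)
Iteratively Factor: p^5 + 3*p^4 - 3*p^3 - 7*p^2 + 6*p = (p + 3)*(p^4 - 3*p^2 + 2*p) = (p + 2)*(p + 3)*(p^3 - 2*p^2 + p) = p*(p + 2)*(p + 3)*(p^2 - 2*p + 1) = p*(p - 1)*(p + 2)*(p + 3)*(p - 1)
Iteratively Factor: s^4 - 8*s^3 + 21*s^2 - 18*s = (s)*(s^3 - 8*s^2 + 21*s - 18) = s*(s - 3)*(s^2 - 5*s + 6) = s*(s - 3)*(s - 2)*(s - 3)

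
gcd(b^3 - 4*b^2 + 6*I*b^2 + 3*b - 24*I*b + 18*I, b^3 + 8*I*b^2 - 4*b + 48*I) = b + 6*I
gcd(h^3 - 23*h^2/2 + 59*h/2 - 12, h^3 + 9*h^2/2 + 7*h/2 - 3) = h - 1/2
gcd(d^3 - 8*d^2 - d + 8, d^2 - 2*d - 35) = 1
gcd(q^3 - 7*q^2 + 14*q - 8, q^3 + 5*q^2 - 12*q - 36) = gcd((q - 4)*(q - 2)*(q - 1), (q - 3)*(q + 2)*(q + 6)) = 1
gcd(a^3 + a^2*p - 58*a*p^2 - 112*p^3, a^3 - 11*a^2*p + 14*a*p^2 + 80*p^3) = -a^2 + 6*a*p + 16*p^2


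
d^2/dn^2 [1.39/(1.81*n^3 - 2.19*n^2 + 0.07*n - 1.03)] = ((6.0882 - 15.0954*n)*(1.81*n^3 - 2.19*n^2 + 0.07*n - 1.03) + 1.39*(5.43*n^2 - 4.38*n + 0.07)*(10.86*n^2 - 8.76*n + 0.14))/(1.81*n^3 - 2.19*n^2 + 0.07*n - 1.03)^3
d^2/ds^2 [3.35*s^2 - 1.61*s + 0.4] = 6.70000000000000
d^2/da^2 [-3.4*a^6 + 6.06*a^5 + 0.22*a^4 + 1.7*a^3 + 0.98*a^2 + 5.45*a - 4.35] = -102.0*a^4 + 121.2*a^3 + 2.64*a^2 + 10.2*a + 1.96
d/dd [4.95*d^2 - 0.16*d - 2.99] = 9.9*d - 0.16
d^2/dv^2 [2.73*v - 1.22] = 0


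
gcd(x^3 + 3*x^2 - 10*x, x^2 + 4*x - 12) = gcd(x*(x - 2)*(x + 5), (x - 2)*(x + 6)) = x - 2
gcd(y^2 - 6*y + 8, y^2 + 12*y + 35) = 1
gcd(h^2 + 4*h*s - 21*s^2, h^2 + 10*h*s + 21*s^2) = h + 7*s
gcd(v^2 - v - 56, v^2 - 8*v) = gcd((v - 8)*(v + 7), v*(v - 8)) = v - 8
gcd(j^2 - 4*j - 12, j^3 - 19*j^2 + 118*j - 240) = j - 6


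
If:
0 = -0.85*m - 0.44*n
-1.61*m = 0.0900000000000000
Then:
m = -0.06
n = 0.11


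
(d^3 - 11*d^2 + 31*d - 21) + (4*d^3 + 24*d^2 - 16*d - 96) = 5*d^3 + 13*d^2 + 15*d - 117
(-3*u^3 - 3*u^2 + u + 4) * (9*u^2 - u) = -27*u^5 - 24*u^4 + 12*u^3 + 35*u^2 - 4*u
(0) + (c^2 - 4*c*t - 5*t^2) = c^2 - 4*c*t - 5*t^2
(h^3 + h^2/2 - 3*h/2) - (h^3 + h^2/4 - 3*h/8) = h^2/4 - 9*h/8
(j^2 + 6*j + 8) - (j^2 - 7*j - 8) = 13*j + 16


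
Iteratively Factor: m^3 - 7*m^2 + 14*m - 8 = (m - 2)*(m^2 - 5*m + 4) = (m - 2)*(m - 1)*(m - 4)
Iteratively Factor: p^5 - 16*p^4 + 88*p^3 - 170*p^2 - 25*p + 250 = (p - 5)*(p^4 - 11*p^3 + 33*p^2 - 5*p - 50) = (p - 5)*(p + 1)*(p^3 - 12*p^2 + 45*p - 50) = (p - 5)^2*(p + 1)*(p^2 - 7*p + 10) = (p - 5)^2*(p - 2)*(p + 1)*(p - 5)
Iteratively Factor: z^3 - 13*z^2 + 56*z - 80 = (z - 5)*(z^2 - 8*z + 16) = (z - 5)*(z - 4)*(z - 4)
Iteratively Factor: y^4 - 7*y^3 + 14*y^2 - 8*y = (y - 2)*(y^3 - 5*y^2 + 4*y) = (y - 4)*(y - 2)*(y^2 - y) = (y - 4)*(y - 2)*(y - 1)*(y)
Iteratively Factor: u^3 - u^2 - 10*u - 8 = (u - 4)*(u^2 + 3*u + 2) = (u - 4)*(u + 1)*(u + 2)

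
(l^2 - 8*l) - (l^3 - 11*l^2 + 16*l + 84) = -l^3 + 12*l^2 - 24*l - 84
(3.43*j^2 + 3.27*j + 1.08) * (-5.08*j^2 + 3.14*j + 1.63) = -17.4244*j^4 - 5.8414*j^3 + 10.3723*j^2 + 8.7213*j + 1.7604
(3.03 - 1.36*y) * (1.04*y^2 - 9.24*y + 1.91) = -1.4144*y^3 + 15.7176*y^2 - 30.5948*y + 5.7873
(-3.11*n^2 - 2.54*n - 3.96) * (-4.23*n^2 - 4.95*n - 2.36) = 13.1553*n^4 + 26.1387*n^3 + 36.6634*n^2 + 25.5964*n + 9.3456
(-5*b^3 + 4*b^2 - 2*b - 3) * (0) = 0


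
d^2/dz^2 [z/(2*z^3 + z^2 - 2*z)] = 2*(12*z^2 + 6*z + 5)/(8*z^6 + 12*z^5 - 18*z^4 - 23*z^3 + 18*z^2 + 12*z - 8)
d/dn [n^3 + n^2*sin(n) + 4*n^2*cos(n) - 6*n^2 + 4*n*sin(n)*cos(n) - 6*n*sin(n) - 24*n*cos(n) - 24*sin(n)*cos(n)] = -4*n^2*sin(n) + n^2*cos(n) + 3*n^2 + 26*n*sin(n) + 2*n*cos(n) + 4*n*cos(2*n) - 12*n - 6*sin(n) + 2*sin(2*n) - 24*cos(n) - 24*cos(2*n)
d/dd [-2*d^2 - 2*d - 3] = -4*d - 2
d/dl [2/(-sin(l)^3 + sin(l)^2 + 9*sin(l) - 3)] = 2*(3*sin(l)^2 - 2*sin(l) - 9)*cos(l)/(sin(l)^3 - sin(l)^2 - 9*sin(l) + 3)^2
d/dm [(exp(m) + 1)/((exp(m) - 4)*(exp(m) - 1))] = (-exp(2*m) - 2*exp(m) + 9)*exp(m)/(exp(4*m) - 10*exp(3*m) + 33*exp(2*m) - 40*exp(m) + 16)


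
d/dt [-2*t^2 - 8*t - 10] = -4*t - 8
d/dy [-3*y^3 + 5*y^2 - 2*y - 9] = -9*y^2 + 10*y - 2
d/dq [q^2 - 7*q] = 2*q - 7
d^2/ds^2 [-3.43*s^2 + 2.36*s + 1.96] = -6.86000000000000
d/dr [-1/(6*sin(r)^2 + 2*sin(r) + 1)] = 2*(6*sin(r) + 1)*cos(r)/(6*sin(r)^2 + 2*sin(r) + 1)^2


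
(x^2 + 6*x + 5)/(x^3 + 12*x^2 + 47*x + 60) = (x + 1)/(x^2 + 7*x + 12)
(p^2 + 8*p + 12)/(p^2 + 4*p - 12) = (p + 2)/(p - 2)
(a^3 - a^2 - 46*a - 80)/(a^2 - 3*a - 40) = a + 2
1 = 1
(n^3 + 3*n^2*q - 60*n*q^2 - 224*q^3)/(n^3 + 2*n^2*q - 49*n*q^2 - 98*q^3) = (-n^2 + 4*n*q + 32*q^2)/(-n^2 + 5*n*q + 14*q^2)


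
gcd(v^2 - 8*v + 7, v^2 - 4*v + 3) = v - 1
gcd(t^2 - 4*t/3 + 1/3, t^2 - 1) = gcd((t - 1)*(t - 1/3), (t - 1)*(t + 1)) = t - 1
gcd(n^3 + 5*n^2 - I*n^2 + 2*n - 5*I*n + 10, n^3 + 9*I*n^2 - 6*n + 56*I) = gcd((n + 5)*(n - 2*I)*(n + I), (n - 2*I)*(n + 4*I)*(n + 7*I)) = n - 2*I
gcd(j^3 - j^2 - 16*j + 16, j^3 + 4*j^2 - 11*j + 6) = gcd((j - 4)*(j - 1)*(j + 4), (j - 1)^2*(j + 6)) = j - 1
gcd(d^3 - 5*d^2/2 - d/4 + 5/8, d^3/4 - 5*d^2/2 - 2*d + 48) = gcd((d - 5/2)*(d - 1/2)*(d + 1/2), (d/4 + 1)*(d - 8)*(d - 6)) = 1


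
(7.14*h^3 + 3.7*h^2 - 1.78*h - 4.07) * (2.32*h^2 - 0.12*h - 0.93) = 16.5648*h^5 + 7.7272*h^4 - 11.2138*h^3 - 12.6698*h^2 + 2.1438*h + 3.7851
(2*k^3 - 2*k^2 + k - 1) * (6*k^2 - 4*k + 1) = 12*k^5 - 20*k^4 + 16*k^3 - 12*k^2 + 5*k - 1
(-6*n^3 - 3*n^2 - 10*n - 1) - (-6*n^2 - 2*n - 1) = -6*n^3 + 3*n^2 - 8*n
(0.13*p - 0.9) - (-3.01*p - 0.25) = 3.14*p - 0.65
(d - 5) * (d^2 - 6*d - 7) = d^3 - 11*d^2 + 23*d + 35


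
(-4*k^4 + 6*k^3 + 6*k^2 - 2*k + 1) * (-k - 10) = 4*k^5 + 34*k^4 - 66*k^3 - 58*k^2 + 19*k - 10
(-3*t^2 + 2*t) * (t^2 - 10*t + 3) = -3*t^4 + 32*t^3 - 29*t^2 + 6*t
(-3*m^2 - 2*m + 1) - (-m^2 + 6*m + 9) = -2*m^2 - 8*m - 8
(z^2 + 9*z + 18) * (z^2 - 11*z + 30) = z^4 - 2*z^3 - 51*z^2 + 72*z + 540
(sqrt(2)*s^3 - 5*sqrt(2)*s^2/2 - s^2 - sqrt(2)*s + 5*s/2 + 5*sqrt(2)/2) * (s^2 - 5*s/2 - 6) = sqrt(2)*s^5 - 5*sqrt(2)*s^4 - s^4 - 3*sqrt(2)*s^3/4 + 5*s^3 - s^2/4 + 20*sqrt(2)*s^2 - 15*s - sqrt(2)*s/4 - 15*sqrt(2)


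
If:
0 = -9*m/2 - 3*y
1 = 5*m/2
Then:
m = 2/5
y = -3/5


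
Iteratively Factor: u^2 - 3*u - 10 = (u + 2)*(u - 5)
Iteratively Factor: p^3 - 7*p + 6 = (p - 1)*(p^2 + p - 6) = (p - 2)*(p - 1)*(p + 3)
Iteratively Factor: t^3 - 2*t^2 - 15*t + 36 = (t - 3)*(t^2 + t - 12) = (t - 3)^2*(t + 4)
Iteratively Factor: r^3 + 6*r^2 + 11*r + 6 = (r + 3)*(r^2 + 3*r + 2) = (r + 1)*(r + 3)*(r + 2)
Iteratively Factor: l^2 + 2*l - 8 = (l + 4)*(l - 2)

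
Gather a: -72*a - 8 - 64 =-72*a - 72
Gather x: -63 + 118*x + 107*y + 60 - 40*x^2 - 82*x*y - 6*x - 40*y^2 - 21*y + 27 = -40*x^2 + x*(112 - 82*y) - 40*y^2 + 86*y + 24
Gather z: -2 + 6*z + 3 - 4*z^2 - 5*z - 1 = -4*z^2 + z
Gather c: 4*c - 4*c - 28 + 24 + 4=0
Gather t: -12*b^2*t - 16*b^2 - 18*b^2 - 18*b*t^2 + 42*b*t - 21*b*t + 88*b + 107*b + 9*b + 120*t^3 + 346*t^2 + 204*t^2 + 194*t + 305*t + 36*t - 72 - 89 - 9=-34*b^2 + 204*b + 120*t^3 + t^2*(550 - 18*b) + t*(-12*b^2 + 21*b + 535) - 170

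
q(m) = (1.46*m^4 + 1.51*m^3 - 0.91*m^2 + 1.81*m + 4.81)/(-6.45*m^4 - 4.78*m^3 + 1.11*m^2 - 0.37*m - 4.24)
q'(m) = (5.84*m^3 + 4.53*m^2 - 1.82*m + 1.81)/(-6.45*m^4 - 4.78*m^3 + 1.11*m^2 - 0.37*m - 4.24) + (25.8*m^3 + 14.34*m^2 - 2.22*m + 0.37)*(1.46*m^4 + 1.51*m^3 - 0.91*m^2 + 1.81*m + 4.81)/(-6.45*m^4 - 4.78*m^3 + 1.11*m^2 - 0.37*m - 4.24)^2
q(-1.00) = -0.46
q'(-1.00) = -1.45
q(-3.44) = -0.19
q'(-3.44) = 0.02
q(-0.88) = -0.64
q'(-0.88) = -1.53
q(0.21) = -1.19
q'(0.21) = -0.17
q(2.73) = -0.25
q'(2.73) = 0.02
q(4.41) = -0.24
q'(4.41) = 0.00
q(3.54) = -0.24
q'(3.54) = 0.01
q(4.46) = -0.24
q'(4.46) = 0.00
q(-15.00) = -0.22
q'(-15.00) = 0.00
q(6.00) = -0.24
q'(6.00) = 0.00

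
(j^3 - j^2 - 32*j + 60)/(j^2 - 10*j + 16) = (j^2 + j - 30)/(j - 8)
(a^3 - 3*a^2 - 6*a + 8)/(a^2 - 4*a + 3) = (a^2 - 2*a - 8)/(a - 3)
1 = 1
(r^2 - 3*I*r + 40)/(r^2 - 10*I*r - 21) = (-r^2 + 3*I*r - 40)/(-r^2 + 10*I*r + 21)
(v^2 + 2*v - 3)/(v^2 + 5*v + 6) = (v - 1)/(v + 2)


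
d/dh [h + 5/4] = 1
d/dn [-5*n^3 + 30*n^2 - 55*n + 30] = -15*n^2 + 60*n - 55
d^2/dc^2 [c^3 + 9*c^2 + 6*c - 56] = 6*c + 18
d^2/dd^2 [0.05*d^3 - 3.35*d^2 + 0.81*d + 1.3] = 0.3*d - 6.7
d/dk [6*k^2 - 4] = 12*k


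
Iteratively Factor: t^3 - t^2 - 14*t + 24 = (t + 4)*(t^2 - 5*t + 6) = (t - 2)*(t + 4)*(t - 3)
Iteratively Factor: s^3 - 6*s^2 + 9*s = (s)*(s^2 - 6*s + 9) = s*(s - 3)*(s - 3)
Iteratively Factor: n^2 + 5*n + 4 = (n + 4)*(n + 1)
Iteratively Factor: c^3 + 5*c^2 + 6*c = (c)*(c^2 + 5*c + 6) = c*(c + 2)*(c + 3)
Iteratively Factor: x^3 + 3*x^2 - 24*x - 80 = (x + 4)*(x^2 - x - 20) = (x + 4)^2*(x - 5)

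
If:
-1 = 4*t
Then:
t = -1/4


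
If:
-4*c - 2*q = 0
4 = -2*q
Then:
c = 1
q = -2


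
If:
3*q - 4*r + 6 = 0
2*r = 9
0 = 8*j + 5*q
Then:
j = -5/2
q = 4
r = 9/2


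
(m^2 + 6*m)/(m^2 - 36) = m/(m - 6)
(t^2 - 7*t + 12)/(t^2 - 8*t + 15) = (t - 4)/(t - 5)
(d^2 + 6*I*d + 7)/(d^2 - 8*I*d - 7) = (d + 7*I)/(d - 7*I)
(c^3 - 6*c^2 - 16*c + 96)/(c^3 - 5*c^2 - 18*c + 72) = (c - 4)/(c - 3)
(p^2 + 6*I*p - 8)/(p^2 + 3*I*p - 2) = (p + 4*I)/(p + I)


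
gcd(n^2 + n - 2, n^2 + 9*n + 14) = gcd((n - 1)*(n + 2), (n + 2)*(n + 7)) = n + 2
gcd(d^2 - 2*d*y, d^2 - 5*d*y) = d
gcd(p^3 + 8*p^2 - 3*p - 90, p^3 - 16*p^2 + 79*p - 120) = p - 3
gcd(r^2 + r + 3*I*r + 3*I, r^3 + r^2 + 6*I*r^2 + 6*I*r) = r + 1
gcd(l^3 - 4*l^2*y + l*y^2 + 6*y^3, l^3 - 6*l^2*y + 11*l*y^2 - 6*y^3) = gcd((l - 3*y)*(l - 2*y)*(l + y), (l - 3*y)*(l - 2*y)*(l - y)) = l^2 - 5*l*y + 6*y^2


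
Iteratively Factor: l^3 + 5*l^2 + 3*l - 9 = (l + 3)*(l^2 + 2*l - 3) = (l - 1)*(l + 3)*(l + 3)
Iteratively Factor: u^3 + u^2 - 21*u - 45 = (u + 3)*(u^2 - 2*u - 15) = (u - 5)*(u + 3)*(u + 3)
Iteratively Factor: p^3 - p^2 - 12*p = (p - 4)*(p^2 + 3*p) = p*(p - 4)*(p + 3)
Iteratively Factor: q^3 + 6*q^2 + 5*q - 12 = (q + 4)*(q^2 + 2*q - 3) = (q + 3)*(q + 4)*(q - 1)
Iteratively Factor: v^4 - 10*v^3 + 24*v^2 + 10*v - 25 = (v - 5)*(v^3 - 5*v^2 - v + 5) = (v - 5)*(v + 1)*(v^2 - 6*v + 5) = (v - 5)^2*(v + 1)*(v - 1)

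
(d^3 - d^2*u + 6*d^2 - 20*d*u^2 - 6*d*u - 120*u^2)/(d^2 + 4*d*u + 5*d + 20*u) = (d^2 - 5*d*u + 6*d - 30*u)/(d + 5)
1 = 1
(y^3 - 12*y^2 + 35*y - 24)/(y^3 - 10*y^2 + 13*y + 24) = (y - 1)/(y + 1)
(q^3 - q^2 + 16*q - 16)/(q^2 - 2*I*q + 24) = (q^2 - q*(1 + 4*I) + 4*I)/(q - 6*I)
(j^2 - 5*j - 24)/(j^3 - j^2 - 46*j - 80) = (j + 3)/(j^2 + 7*j + 10)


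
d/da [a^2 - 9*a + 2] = 2*a - 9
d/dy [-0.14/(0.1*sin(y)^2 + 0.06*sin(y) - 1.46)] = (0.028*sin(y) + 0.0084)*cos(y)/(0.1*sin(y)^2 + 0.06*sin(y) - 1.46)^2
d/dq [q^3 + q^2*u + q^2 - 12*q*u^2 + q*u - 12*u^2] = 3*q^2 + 2*q*u + 2*q - 12*u^2 + u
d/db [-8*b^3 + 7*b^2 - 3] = 2*b*(7 - 12*b)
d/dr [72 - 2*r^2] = -4*r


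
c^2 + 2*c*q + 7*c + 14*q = (c + 7)*(c + 2*q)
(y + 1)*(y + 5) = y^2 + 6*y + 5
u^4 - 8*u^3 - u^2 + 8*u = u*(u - 8)*(u - 1)*(u + 1)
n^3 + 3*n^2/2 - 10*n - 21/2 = (n - 3)*(n + 1)*(n + 7/2)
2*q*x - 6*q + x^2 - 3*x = (2*q + x)*(x - 3)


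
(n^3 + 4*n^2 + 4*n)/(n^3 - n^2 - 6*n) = (n + 2)/(n - 3)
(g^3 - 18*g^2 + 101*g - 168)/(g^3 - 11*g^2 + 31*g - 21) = (g - 8)/(g - 1)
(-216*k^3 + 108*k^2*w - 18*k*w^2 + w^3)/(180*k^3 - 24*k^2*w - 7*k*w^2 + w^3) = (-6*k + w)/(5*k + w)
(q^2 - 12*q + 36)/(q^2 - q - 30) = (q - 6)/(q + 5)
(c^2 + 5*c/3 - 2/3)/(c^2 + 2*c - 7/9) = 3*(c + 2)/(3*c + 7)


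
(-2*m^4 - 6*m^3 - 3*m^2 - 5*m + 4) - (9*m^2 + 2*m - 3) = -2*m^4 - 6*m^3 - 12*m^2 - 7*m + 7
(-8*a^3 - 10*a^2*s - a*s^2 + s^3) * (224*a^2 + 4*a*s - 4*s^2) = -1792*a^5 - 2272*a^4*s - 232*a^3*s^2 + 260*a^2*s^3 + 8*a*s^4 - 4*s^5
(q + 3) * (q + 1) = q^2 + 4*q + 3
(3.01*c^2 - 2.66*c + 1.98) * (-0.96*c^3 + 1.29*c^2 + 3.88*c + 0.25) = -2.8896*c^5 + 6.4365*c^4 + 6.3466*c^3 - 7.0141*c^2 + 7.0174*c + 0.495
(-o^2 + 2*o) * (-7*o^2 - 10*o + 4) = 7*o^4 - 4*o^3 - 24*o^2 + 8*o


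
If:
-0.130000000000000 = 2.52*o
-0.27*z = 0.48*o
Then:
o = -0.05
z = 0.09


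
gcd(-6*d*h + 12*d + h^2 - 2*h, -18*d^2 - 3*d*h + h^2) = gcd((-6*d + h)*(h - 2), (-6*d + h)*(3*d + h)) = 6*d - h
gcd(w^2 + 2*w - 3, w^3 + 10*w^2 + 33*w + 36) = w + 3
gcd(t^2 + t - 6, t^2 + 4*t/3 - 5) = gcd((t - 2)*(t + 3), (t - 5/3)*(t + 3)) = t + 3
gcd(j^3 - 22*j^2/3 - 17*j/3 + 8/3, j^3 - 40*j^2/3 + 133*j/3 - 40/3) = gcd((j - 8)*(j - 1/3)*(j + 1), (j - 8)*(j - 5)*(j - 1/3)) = j^2 - 25*j/3 + 8/3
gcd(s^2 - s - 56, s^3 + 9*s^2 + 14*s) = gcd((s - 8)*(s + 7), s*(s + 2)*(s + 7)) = s + 7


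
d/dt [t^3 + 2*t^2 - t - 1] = 3*t^2 + 4*t - 1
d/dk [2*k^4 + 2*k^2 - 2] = 8*k^3 + 4*k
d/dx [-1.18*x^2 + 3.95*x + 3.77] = 3.95 - 2.36*x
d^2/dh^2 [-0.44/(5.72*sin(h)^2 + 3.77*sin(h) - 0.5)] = (57.584384*sin(h)^4 + 28.465008*sin(h)^3 - 75.0893*sin(h)^2 - 56.100616*sin(h) - 15.024152)/(5.72*sin(h)^2 + 3.77*sin(h) - 0.5)^3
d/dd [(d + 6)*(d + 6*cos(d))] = d - (d + 6)*(6*sin(d) - 1) + 6*cos(d)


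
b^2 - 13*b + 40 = (b - 8)*(b - 5)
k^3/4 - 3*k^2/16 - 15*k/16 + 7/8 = (k/4 + 1/2)*(k - 7/4)*(k - 1)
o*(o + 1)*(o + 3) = o^3 + 4*o^2 + 3*o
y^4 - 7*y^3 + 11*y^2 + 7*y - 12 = (y - 4)*(y - 3)*(y - 1)*(y + 1)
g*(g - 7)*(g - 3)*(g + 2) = g^4 - 8*g^3 + g^2 + 42*g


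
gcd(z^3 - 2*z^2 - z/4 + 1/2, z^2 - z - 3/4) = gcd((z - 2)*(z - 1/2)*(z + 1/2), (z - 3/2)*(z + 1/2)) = z + 1/2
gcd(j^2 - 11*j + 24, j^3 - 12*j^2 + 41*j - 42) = j - 3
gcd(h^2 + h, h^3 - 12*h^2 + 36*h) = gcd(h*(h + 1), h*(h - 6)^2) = h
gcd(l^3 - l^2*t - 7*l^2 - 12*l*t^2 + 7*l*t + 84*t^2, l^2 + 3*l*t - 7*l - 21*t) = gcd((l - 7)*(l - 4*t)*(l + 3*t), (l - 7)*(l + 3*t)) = l^2 + 3*l*t - 7*l - 21*t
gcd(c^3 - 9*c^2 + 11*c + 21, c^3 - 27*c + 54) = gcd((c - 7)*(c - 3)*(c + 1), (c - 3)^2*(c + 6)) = c - 3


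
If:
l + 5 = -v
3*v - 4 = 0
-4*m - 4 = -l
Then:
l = -19/3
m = -31/12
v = 4/3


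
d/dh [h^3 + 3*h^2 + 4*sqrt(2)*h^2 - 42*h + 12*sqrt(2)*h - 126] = 3*h^2 + 6*h + 8*sqrt(2)*h - 42 + 12*sqrt(2)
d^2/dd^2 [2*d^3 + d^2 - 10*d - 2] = 12*d + 2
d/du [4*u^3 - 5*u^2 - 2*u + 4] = 12*u^2 - 10*u - 2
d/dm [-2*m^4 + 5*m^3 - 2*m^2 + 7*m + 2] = -8*m^3 + 15*m^2 - 4*m + 7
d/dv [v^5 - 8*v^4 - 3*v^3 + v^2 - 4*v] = 5*v^4 - 32*v^3 - 9*v^2 + 2*v - 4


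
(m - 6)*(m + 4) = m^2 - 2*m - 24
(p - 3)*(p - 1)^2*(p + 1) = p^4 - 4*p^3 + 2*p^2 + 4*p - 3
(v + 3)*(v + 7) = v^2 + 10*v + 21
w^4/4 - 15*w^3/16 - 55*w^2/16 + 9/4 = (w/4 + 1/4)*(w - 6)*(w - 3/4)*(w + 2)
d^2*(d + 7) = d^3 + 7*d^2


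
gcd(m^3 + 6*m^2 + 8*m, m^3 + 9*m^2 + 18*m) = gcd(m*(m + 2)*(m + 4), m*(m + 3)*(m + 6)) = m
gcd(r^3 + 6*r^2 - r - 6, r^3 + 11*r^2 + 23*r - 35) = r - 1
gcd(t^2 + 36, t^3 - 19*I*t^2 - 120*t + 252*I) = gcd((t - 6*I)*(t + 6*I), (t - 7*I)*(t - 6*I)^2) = t - 6*I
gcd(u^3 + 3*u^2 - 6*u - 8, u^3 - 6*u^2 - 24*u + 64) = u^2 + 2*u - 8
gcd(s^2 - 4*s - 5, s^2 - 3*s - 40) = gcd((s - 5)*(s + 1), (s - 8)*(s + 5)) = 1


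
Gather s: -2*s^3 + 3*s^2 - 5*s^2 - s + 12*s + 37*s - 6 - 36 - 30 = -2*s^3 - 2*s^2 + 48*s - 72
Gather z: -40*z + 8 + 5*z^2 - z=5*z^2 - 41*z + 8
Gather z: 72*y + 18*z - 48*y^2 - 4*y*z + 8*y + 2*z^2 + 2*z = -48*y^2 + 80*y + 2*z^2 + z*(20 - 4*y)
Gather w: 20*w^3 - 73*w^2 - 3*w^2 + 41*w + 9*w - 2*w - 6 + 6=20*w^3 - 76*w^2 + 48*w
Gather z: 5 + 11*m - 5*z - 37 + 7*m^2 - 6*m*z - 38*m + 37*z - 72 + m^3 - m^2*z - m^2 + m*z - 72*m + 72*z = m^3 + 6*m^2 - 99*m + z*(-m^2 - 5*m + 104) - 104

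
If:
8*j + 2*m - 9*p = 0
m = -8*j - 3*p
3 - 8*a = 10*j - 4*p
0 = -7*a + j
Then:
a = 45/1394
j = 315/1394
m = -1008/697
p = -84/697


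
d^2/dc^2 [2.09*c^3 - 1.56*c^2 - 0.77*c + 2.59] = 12.54*c - 3.12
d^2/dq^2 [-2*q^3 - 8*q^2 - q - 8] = -12*q - 16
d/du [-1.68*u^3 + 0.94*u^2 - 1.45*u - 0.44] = -5.04*u^2 + 1.88*u - 1.45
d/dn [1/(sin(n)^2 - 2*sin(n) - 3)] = 2*(1 - sin(n))*cos(n)/((sin(n) - 3)^2*(sin(n) + 1)^2)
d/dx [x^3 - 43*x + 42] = 3*x^2 - 43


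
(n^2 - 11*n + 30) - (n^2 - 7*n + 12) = 18 - 4*n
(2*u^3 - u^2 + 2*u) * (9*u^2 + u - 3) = 18*u^5 - 7*u^4 + 11*u^3 + 5*u^2 - 6*u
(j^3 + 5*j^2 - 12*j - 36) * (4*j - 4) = 4*j^4 + 16*j^3 - 68*j^2 - 96*j + 144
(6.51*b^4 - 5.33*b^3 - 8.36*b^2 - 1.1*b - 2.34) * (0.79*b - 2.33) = 5.1429*b^5 - 19.379*b^4 + 5.8145*b^3 + 18.6098*b^2 + 0.7144*b + 5.4522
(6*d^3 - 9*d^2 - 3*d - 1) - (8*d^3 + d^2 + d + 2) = -2*d^3 - 10*d^2 - 4*d - 3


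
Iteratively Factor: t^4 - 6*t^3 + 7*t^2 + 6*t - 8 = (t - 1)*(t^3 - 5*t^2 + 2*t + 8) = (t - 4)*(t - 1)*(t^2 - t - 2) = (t - 4)*(t - 1)*(t + 1)*(t - 2)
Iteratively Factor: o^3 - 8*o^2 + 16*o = (o - 4)*(o^2 - 4*o) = (o - 4)^2*(o)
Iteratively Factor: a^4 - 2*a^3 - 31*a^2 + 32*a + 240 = (a + 3)*(a^3 - 5*a^2 - 16*a + 80) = (a + 3)*(a + 4)*(a^2 - 9*a + 20) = (a - 4)*(a + 3)*(a + 4)*(a - 5)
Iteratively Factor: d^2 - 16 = (d + 4)*(d - 4)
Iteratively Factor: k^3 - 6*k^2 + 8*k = (k - 4)*(k^2 - 2*k) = (k - 4)*(k - 2)*(k)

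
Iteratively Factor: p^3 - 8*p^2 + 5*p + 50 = (p + 2)*(p^2 - 10*p + 25) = (p - 5)*(p + 2)*(p - 5)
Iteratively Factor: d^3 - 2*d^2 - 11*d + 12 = (d - 1)*(d^2 - d - 12) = (d - 1)*(d + 3)*(d - 4)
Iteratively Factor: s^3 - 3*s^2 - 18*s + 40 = (s - 5)*(s^2 + 2*s - 8) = (s - 5)*(s - 2)*(s + 4)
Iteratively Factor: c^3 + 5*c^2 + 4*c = (c + 1)*(c^2 + 4*c) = (c + 1)*(c + 4)*(c)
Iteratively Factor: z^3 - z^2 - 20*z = (z - 5)*(z^2 + 4*z) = (z - 5)*(z + 4)*(z)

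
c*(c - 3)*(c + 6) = c^3 + 3*c^2 - 18*c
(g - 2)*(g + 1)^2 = g^3 - 3*g - 2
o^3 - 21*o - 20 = (o - 5)*(o + 1)*(o + 4)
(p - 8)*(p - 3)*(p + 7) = p^3 - 4*p^2 - 53*p + 168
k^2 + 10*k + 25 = (k + 5)^2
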